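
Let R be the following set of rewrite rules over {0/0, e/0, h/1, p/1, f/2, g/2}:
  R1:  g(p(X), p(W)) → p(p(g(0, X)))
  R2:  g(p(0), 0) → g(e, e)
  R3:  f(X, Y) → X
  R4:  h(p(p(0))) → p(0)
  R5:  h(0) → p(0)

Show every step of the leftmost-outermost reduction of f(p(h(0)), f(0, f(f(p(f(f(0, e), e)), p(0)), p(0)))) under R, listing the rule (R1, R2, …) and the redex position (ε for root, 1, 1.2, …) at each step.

p(p(0))

1. f(p(h(0)), f(0, f(f(p(f(f(0, e), e)), p(0)), p(0))))  →  p(h(0))   [R3 at ε]
2. p(h(0))  →  p(p(0))   [R5 at 1]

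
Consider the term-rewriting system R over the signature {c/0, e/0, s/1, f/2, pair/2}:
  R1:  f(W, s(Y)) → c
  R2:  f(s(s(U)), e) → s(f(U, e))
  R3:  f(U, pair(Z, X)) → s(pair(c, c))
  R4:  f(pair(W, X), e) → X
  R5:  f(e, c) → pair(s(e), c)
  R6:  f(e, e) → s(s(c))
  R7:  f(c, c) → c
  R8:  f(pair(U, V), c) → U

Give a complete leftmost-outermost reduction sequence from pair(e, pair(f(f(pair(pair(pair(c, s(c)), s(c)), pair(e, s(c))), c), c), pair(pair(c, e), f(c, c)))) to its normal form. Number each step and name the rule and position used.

pair(e, pair(pair(c, s(c)), pair(pair(c, e), c)))

1. pair(e, pair(f(f(pair(pair(pair(c, s(c)), s(c)), pair(e, s(c))), c), c), pair(pair(c, e), f(c, c))))  →  pair(e, pair(f(pair(pair(c, s(c)), s(c)), c), pair(pair(c, e), f(c, c))))   [R8 at 2.1.1]
2. pair(e, pair(f(pair(pair(c, s(c)), s(c)), c), pair(pair(c, e), f(c, c))))  →  pair(e, pair(pair(c, s(c)), pair(pair(c, e), f(c, c))))   [R8 at 2.1]
3. pair(e, pair(pair(c, s(c)), pair(pair(c, e), f(c, c))))  →  pair(e, pair(pair(c, s(c)), pair(pair(c, e), c)))   [R7 at 2.2.2]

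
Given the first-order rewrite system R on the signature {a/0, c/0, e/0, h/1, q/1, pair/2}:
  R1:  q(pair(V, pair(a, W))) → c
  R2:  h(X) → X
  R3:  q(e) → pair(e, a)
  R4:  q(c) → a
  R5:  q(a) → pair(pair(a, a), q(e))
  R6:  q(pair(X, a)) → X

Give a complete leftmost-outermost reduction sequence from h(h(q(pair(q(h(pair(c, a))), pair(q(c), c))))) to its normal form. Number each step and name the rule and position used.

c

1. h(h(q(pair(q(h(pair(c, a))), pair(q(c), c)))))  →  h(q(pair(q(h(pair(c, a))), pair(q(c), c))))   [R2 at ε]
2. h(q(pair(q(h(pair(c, a))), pair(q(c), c))))  →  q(pair(q(h(pair(c, a))), pair(q(c), c)))   [R2 at ε]
3. q(pair(q(h(pair(c, a))), pair(q(c), c)))  →  q(pair(q(pair(c, a)), pair(q(c), c)))   [R2 at 1.1.1]
4. q(pair(q(pair(c, a)), pair(q(c), c)))  →  q(pair(c, pair(q(c), c)))   [R6 at 1.1]
5. q(pair(c, pair(q(c), c)))  →  q(pair(c, pair(a, c)))   [R4 at 1.2.1]
6. q(pair(c, pair(a, c)))  →  c   [R1 at ε]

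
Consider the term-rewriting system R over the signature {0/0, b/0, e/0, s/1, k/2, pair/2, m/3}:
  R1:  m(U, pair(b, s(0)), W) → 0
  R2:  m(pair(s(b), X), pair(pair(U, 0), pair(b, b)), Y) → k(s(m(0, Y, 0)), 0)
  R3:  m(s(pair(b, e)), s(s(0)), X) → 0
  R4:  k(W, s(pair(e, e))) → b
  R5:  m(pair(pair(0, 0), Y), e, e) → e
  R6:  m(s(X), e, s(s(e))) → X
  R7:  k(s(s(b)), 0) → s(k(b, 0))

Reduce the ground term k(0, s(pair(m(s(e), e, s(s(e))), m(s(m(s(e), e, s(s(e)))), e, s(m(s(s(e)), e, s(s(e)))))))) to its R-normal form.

1. k(0, s(pair(m(s(e), e, s(s(e))), m(s(m(s(e), e, s(s(e)))), e, s(m(s(s(e)), e, s(s(e))))))))  →  k(0, s(pair(e, m(s(m(s(e), e, s(s(e)))), e, s(m(s(s(e)), e, s(s(e))))))))   [R6 at 2.1.1]
2. k(0, s(pair(e, m(s(m(s(e), e, s(s(e)))), e, s(m(s(s(e)), e, s(s(e))))))))  →  k(0, s(pair(e, m(s(e), e, s(m(s(s(e)), e, s(s(e))))))))   [R6 at 2.1.2.1.1]
3. k(0, s(pair(e, m(s(e), e, s(m(s(s(e)), e, s(s(e))))))))  →  k(0, s(pair(e, m(s(e), e, s(s(e))))))   [R6 at 2.1.2.3.1]
4. k(0, s(pair(e, m(s(e), e, s(s(e))))))  →  k(0, s(pair(e, e)))   [R6 at 2.1.2]
5. k(0, s(pair(e, e)))  →  b   [R4 at ε]

b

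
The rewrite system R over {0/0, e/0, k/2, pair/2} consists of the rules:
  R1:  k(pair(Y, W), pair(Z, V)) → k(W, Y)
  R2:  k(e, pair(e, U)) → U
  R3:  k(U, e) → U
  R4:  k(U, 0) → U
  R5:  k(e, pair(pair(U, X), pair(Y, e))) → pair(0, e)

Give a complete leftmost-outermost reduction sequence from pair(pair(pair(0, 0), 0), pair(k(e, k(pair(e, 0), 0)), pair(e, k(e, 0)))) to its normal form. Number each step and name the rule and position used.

1. pair(pair(pair(0, 0), 0), pair(k(e, k(pair(e, 0), 0)), pair(e, k(e, 0))))  →  pair(pair(pair(0, 0), 0), pair(k(e, pair(e, 0)), pair(e, k(e, 0))))   [R4 at 2.1.2]
2. pair(pair(pair(0, 0), 0), pair(k(e, pair(e, 0)), pair(e, k(e, 0))))  →  pair(pair(pair(0, 0), 0), pair(0, pair(e, k(e, 0))))   [R2 at 2.1]
3. pair(pair(pair(0, 0), 0), pair(0, pair(e, k(e, 0))))  →  pair(pair(pair(0, 0), 0), pair(0, pair(e, e)))   [R4 at 2.2.2]

pair(pair(pair(0, 0), 0), pair(0, pair(e, e)))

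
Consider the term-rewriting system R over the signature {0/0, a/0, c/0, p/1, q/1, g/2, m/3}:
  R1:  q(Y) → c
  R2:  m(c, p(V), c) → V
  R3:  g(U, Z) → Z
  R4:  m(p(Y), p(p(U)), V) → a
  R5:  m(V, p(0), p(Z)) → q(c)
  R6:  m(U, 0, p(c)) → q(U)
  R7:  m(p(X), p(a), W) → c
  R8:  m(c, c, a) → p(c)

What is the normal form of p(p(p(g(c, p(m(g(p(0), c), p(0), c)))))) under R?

1. p(p(p(g(c, p(m(g(p(0), c), p(0), c))))))  →  p(p(p(p(m(g(p(0), c), p(0), c)))))   [R3 at 1.1.1]
2. p(p(p(p(m(g(p(0), c), p(0), c)))))  →  p(p(p(p(m(c, p(0), c)))))   [R3 at 1.1.1.1.1]
3. p(p(p(p(m(c, p(0), c)))))  →  p(p(p(p(0))))   [R2 at 1.1.1.1]

p(p(p(p(0))))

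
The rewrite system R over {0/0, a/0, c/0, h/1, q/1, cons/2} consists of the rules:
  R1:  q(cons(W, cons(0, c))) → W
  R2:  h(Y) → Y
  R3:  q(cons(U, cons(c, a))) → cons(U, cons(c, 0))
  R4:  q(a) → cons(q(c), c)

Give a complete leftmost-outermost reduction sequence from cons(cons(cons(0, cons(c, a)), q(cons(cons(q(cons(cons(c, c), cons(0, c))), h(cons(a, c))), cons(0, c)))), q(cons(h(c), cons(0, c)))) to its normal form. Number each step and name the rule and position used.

cons(cons(cons(0, cons(c, a)), cons(cons(c, c), cons(a, c))), c)

1. cons(cons(cons(0, cons(c, a)), q(cons(cons(q(cons(cons(c, c), cons(0, c))), h(cons(a, c))), cons(0, c)))), q(cons(h(c), cons(0, c))))  →  cons(cons(cons(0, cons(c, a)), cons(q(cons(cons(c, c), cons(0, c))), h(cons(a, c)))), q(cons(h(c), cons(0, c))))   [R1 at 1.2]
2. cons(cons(cons(0, cons(c, a)), cons(q(cons(cons(c, c), cons(0, c))), h(cons(a, c)))), q(cons(h(c), cons(0, c))))  →  cons(cons(cons(0, cons(c, a)), cons(cons(c, c), h(cons(a, c)))), q(cons(h(c), cons(0, c))))   [R1 at 1.2.1]
3. cons(cons(cons(0, cons(c, a)), cons(cons(c, c), h(cons(a, c)))), q(cons(h(c), cons(0, c))))  →  cons(cons(cons(0, cons(c, a)), cons(cons(c, c), cons(a, c))), q(cons(h(c), cons(0, c))))   [R2 at 1.2.2]
4. cons(cons(cons(0, cons(c, a)), cons(cons(c, c), cons(a, c))), q(cons(h(c), cons(0, c))))  →  cons(cons(cons(0, cons(c, a)), cons(cons(c, c), cons(a, c))), h(c))   [R1 at 2]
5. cons(cons(cons(0, cons(c, a)), cons(cons(c, c), cons(a, c))), h(c))  →  cons(cons(cons(0, cons(c, a)), cons(cons(c, c), cons(a, c))), c)   [R2 at 2]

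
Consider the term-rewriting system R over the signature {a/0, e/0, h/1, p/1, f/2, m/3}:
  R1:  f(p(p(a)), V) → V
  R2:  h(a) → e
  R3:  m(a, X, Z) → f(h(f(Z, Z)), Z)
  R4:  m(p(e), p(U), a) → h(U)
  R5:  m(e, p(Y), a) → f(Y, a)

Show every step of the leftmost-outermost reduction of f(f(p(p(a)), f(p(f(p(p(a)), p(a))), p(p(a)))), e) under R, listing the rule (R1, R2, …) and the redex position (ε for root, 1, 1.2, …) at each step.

e

1. f(f(p(p(a)), f(p(f(p(p(a)), p(a))), p(p(a)))), e)  →  f(f(p(f(p(p(a)), p(a))), p(p(a))), e)   [R1 at 1]
2. f(f(p(f(p(p(a)), p(a))), p(p(a))), e)  →  f(f(p(p(a)), p(p(a))), e)   [R1 at 1.1.1]
3. f(f(p(p(a)), p(p(a))), e)  →  f(p(p(a)), e)   [R1 at 1]
4. f(p(p(a)), e)  →  e   [R1 at ε]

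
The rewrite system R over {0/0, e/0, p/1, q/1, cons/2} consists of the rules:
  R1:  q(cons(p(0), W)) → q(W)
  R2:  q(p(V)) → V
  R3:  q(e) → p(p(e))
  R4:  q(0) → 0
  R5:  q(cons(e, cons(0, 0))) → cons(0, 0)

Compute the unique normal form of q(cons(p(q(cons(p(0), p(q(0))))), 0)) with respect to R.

0

1. q(cons(p(q(cons(p(0), p(q(0))))), 0))  →  q(cons(p(q(p(q(0)))), 0))   [R1 at 1.1.1]
2. q(cons(p(q(p(q(0)))), 0))  →  q(cons(p(q(0)), 0))   [R2 at 1.1.1]
3. q(cons(p(q(0)), 0))  →  q(cons(p(0), 0))   [R4 at 1.1.1]
4. q(cons(p(0), 0))  →  q(0)   [R1 at ε]
5. q(0)  →  0   [R4 at ε]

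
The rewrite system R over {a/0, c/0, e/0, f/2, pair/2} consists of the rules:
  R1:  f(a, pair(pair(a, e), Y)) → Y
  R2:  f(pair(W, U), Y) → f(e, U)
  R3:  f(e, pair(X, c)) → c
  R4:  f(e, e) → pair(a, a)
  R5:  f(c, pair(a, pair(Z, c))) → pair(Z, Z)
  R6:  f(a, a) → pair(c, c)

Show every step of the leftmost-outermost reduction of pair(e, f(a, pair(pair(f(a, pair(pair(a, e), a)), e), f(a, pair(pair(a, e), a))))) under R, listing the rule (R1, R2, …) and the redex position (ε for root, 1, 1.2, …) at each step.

pair(e, a)

1. pair(e, f(a, pair(pair(f(a, pair(pair(a, e), a)), e), f(a, pair(pair(a, e), a)))))  →  pair(e, f(a, pair(pair(a, e), f(a, pair(pair(a, e), a)))))   [R1 at 2.2.1.1]
2. pair(e, f(a, pair(pair(a, e), f(a, pair(pair(a, e), a)))))  →  pair(e, f(a, pair(pair(a, e), a)))   [R1 at 2]
3. pair(e, f(a, pair(pair(a, e), a)))  →  pair(e, a)   [R1 at 2]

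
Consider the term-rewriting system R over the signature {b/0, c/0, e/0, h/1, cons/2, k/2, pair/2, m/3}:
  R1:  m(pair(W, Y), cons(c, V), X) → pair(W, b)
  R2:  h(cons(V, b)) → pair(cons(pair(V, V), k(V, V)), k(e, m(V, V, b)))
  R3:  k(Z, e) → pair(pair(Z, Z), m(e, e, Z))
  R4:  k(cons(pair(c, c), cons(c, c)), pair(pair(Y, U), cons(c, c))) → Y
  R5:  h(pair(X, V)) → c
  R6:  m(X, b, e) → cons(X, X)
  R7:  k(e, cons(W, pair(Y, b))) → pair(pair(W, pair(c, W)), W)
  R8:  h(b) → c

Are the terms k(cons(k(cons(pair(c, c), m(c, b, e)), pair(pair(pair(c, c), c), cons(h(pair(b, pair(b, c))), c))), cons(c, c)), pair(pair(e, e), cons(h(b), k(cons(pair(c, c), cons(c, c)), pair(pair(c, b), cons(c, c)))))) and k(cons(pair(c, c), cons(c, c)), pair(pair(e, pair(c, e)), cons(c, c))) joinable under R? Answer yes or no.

Reduce t₁ = k(cons(k(cons(pair(c, c), m(c, b, e)), pair(pair(pair(c, c), c), cons(h(pair(b, pair(b, c))), c))), cons(c, c)), pair(pair(e, e), cons(h(b), k(cons(pair(c, c), cons(c, c)), pair(pair(c, b), cons(c, c)))))):
1. k(cons(k(cons(pair(c, c), m(c, b, e)), pair(pair(pair(c, c), c), cons(h(pair(b, pair(b, c))), c))), cons(c, c)), pair(pair(e, e), cons(h(b), k(cons(pair(c, c), cons(c, c)), pair(pair(c, b), cons(c, c))))))  →  k(cons(k(cons(pair(c, c), cons(c, c)), pair(pair(pair(c, c), c), cons(h(pair(b, pair(b, c))), c))), cons(c, c)), pair(pair(e, e), cons(h(b), k(cons(pair(c, c), cons(c, c)), pair(pair(c, b), cons(c, c))))))   [R6 at 1.1.1.2]
2. k(cons(k(cons(pair(c, c), cons(c, c)), pair(pair(pair(c, c), c), cons(h(pair(b, pair(b, c))), c))), cons(c, c)), pair(pair(e, e), cons(h(b), k(cons(pair(c, c), cons(c, c)), pair(pair(c, b), cons(c, c))))))  →  k(cons(k(cons(pair(c, c), cons(c, c)), pair(pair(pair(c, c), c), cons(c, c))), cons(c, c)), pair(pair(e, e), cons(h(b), k(cons(pair(c, c), cons(c, c)), pair(pair(c, b), cons(c, c))))))   [R5 at 1.1.2.2.1]
3. k(cons(k(cons(pair(c, c), cons(c, c)), pair(pair(pair(c, c), c), cons(c, c))), cons(c, c)), pair(pair(e, e), cons(h(b), k(cons(pair(c, c), cons(c, c)), pair(pair(c, b), cons(c, c))))))  →  k(cons(pair(c, c), cons(c, c)), pair(pair(e, e), cons(h(b), k(cons(pair(c, c), cons(c, c)), pair(pair(c, b), cons(c, c))))))   [R4 at 1.1]
4. k(cons(pair(c, c), cons(c, c)), pair(pair(e, e), cons(h(b), k(cons(pair(c, c), cons(c, c)), pair(pair(c, b), cons(c, c))))))  →  k(cons(pair(c, c), cons(c, c)), pair(pair(e, e), cons(c, k(cons(pair(c, c), cons(c, c)), pair(pair(c, b), cons(c, c))))))   [R8 at 2.2.1]
5. k(cons(pair(c, c), cons(c, c)), pair(pair(e, e), cons(c, k(cons(pair(c, c), cons(c, c)), pair(pair(c, b), cons(c, c))))))  →  k(cons(pair(c, c), cons(c, c)), pair(pair(e, e), cons(c, c)))   [R4 at 2.2.2]
6. k(cons(pair(c, c), cons(c, c)), pair(pair(e, e), cons(c, c)))  →  e   [R4 at ε]

Reduce t₂ = k(cons(pair(c, c), cons(c, c)), pair(pair(e, pair(c, e)), cons(c, c))):
1. k(cons(pair(c, c), cons(c, c)), pair(pair(e, pair(c, e)), cons(c, c)))  →  e   [R4 at ε]

yes — NF(t₁) = e, NF(t₂) = e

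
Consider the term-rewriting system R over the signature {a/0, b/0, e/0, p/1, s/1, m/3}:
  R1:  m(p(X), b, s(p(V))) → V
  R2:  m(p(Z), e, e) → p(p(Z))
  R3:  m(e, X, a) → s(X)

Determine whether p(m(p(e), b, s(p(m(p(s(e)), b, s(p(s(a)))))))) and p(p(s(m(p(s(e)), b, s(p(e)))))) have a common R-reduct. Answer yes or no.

Reduce t₁ = p(m(p(e), b, s(p(m(p(s(e)), b, s(p(s(a)))))))):
1. p(m(p(e), b, s(p(m(p(s(e)), b, s(p(s(a))))))))  →  p(m(p(s(e)), b, s(p(s(a)))))   [R1 at 1]
2. p(m(p(s(e)), b, s(p(s(a)))))  →  p(s(a))   [R1 at 1]

Reduce t₂ = p(p(s(m(p(s(e)), b, s(p(e)))))):
1. p(p(s(m(p(s(e)), b, s(p(e))))))  →  p(p(s(e)))   [R1 at 1.1.1]

no — NF(t₁) = p(s(a)), NF(t₂) = p(p(s(e)))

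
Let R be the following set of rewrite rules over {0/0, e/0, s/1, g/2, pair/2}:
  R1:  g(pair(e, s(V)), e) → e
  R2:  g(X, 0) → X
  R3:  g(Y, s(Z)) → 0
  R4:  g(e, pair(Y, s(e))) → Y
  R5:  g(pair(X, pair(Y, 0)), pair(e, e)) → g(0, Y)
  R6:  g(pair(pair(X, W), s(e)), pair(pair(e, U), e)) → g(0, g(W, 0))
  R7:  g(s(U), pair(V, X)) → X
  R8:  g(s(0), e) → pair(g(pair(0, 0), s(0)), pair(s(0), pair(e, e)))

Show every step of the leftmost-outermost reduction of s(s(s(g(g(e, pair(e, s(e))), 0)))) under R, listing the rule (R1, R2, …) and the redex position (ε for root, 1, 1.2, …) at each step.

s(s(s(e)))

1. s(s(s(g(g(e, pair(e, s(e))), 0))))  →  s(s(s(g(e, pair(e, s(e))))))   [R2 at 1.1.1]
2. s(s(s(g(e, pair(e, s(e))))))  →  s(s(s(e)))   [R4 at 1.1.1]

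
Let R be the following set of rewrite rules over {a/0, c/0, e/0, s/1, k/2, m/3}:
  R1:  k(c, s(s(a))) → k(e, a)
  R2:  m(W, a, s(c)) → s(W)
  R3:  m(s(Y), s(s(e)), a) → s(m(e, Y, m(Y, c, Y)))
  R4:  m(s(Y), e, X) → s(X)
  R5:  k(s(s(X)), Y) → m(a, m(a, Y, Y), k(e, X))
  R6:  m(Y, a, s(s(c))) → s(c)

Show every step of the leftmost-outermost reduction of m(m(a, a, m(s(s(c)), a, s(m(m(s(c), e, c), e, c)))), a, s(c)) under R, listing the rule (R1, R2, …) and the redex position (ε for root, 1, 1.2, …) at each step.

1. m(m(a, a, m(s(s(c)), a, s(m(m(s(c), e, c), e, c)))), a, s(c))  →  s(m(a, a, m(s(s(c)), a, s(m(m(s(c), e, c), e, c)))))   [R2 at ε]
2. s(m(a, a, m(s(s(c)), a, s(m(m(s(c), e, c), e, c)))))  →  s(m(a, a, m(s(s(c)), a, s(m(s(c), e, c)))))   [R4 at 1.3.3.1.1]
3. s(m(a, a, m(s(s(c)), a, s(m(s(c), e, c)))))  →  s(m(a, a, m(s(s(c)), a, s(s(c)))))   [R4 at 1.3.3.1]
4. s(m(a, a, m(s(s(c)), a, s(s(c)))))  →  s(m(a, a, s(c)))   [R6 at 1.3]
5. s(m(a, a, s(c)))  →  s(s(a))   [R2 at 1]

s(s(a))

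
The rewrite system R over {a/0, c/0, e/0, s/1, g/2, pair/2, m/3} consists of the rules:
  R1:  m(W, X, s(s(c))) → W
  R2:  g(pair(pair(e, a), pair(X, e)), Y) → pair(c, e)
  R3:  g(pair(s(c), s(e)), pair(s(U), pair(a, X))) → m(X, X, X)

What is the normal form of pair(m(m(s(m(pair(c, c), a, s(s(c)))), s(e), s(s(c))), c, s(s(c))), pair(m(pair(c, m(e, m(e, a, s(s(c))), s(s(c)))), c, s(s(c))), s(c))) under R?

pair(s(pair(c, c)), pair(pair(c, e), s(c)))

1. pair(m(m(s(m(pair(c, c), a, s(s(c)))), s(e), s(s(c))), c, s(s(c))), pair(m(pair(c, m(e, m(e, a, s(s(c))), s(s(c)))), c, s(s(c))), s(c)))  →  pair(m(s(m(pair(c, c), a, s(s(c)))), s(e), s(s(c))), pair(m(pair(c, m(e, m(e, a, s(s(c))), s(s(c)))), c, s(s(c))), s(c)))   [R1 at 1]
2. pair(m(s(m(pair(c, c), a, s(s(c)))), s(e), s(s(c))), pair(m(pair(c, m(e, m(e, a, s(s(c))), s(s(c)))), c, s(s(c))), s(c)))  →  pair(s(m(pair(c, c), a, s(s(c)))), pair(m(pair(c, m(e, m(e, a, s(s(c))), s(s(c)))), c, s(s(c))), s(c)))   [R1 at 1]
3. pair(s(m(pair(c, c), a, s(s(c)))), pair(m(pair(c, m(e, m(e, a, s(s(c))), s(s(c)))), c, s(s(c))), s(c)))  →  pair(s(pair(c, c)), pair(m(pair(c, m(e, m(e, a, s(s(c))), s(s(c)))), c, s(s(c))), s(c)))   [R1 at 1.1]
4. pair(s(pair(c, c)), pair(m(pair(c, m(e, m(e, a, s(s(c))), s(s(c)))), c, s(s(c))), s(c)))  →  pair(s(pair(c, c)), pair(pair(c, m(e, m(e, a, s(s(c))), s(s(c)))), s(c)))   [R1 at 2.1]
5. pair(s(pair(c, c)), pair(pair(c, m(e, m(e, a, s(s(c))), s(s(c)))), s(c)))  →  pair(s(pair(c, c)), pair(pair(c, e), s(c)))   [R1 at 2.1.2]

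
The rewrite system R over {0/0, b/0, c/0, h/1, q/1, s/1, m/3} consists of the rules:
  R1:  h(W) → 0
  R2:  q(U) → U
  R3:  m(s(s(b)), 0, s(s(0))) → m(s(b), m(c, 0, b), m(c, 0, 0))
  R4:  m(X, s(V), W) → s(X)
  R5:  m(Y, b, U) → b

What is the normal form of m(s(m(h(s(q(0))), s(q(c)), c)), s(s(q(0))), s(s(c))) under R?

1. m(s(m(h(s(q(0))), s(q(c)), c)), s(s(q(0))), s(s(c)))  →  s(s(m(h(s(q(0))), s(q(c)), c)))   [R4 at ε]
2. s(s(m(h(s(q(0))), s(q(c)), c)))  →  s(s(s(h(s(q(0))))))   [R4 at 1.1]
3. s(s(s(h(s(q(0))))))  →  s(s(s(0)))   [R1 at 1.1.1]

s(s(s(0)))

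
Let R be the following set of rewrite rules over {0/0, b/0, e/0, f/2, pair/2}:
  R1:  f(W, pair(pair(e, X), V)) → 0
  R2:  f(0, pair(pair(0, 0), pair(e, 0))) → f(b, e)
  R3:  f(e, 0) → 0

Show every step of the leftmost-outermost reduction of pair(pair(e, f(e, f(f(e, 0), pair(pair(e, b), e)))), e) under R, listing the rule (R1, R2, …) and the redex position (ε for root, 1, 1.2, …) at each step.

pair(pair(e, 0), e)

1. pair(pair(e, f(e, f(f(e, 0), pair(pair(e, b), e)))), e)  →  pair(pair(e, f(e, 0)), e)   [R1 at 1.2.2]
2. pair(pair(e, f(e, 0)), e)  →  pair(pair(e, 0), e)   [R3 at 1.2]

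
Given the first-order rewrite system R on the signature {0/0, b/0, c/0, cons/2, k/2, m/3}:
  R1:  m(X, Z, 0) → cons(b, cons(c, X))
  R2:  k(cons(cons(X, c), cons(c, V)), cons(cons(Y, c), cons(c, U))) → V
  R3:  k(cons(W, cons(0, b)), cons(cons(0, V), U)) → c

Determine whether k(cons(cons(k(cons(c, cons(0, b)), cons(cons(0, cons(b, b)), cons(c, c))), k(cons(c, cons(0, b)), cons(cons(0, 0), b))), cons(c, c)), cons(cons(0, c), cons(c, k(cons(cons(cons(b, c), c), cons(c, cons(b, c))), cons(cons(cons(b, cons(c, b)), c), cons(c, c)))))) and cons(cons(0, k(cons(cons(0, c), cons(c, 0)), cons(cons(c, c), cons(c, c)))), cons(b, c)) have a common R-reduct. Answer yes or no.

Reduce t₁ = k(cons(cons(k(cons(c, cons(0, b)), cons(cons(0, cons(b, b)), cons(c, c))), k(cons(c, cons(0, b)), cons(cons(0, 0), b))), cons(c, c)), cons(cons(0, c), cons(c, k(cons(cons(cons(b, c), c), cons(c, cons(b, c))), cons(cons(cons(b, cons(c, b)), c), cons(c, c)))))):
1. k(cons(cons(k(cons(c, cons(0, b)), cons(cons(0, cons(b, b)), cons(c, c))), k(cons(c, cons(0, b)), cons(cons(0, 0), b))), cons(c, c)), cons(cons(0, c), cons(c, k(cons(cons(cons(b, c), c), cons(c, cons(b, c))), cons(cons(cons(b, cons(c, b)), c), cons(c, c))))))  →  k(cons(cons(c, k(cons(c, cons(0, b)), cons(cons(0, 0), b))), cons(c, c)), cons(cons(0, c), cons(c, k(cons(cons(cons(b, c), c), cons(c, cons(b, c))), cons(cons(cons(b, cons(c, b)), c), cons(c, c))))))   [R3 at 1.1.1]
2. k(cons(cons(c, k(cons(c, cons(0, b)), cons(cons(0, 0), b))), cons(c, c)), cons(cons(0, c), cons(c, k(cons(cons(cons(b, c), c), cons(c, cons(b, c))), cons(cons(cons(b, cons(c, b)), c), cons(c, c))))))  →  k(cons(cons(c, c), cons(c, c)), cons(cons(0, c), cons(c, k(cons(cons(cons(b, c), c), cons(c, cons(b, c))), cons(cons(cons(b, cons(c, b)), c), cons(c, c))))))   [R3 at 1.1.2]
3. k(cons(cons(c, c), cons(c, c)), cons(cons(0, c), cons(c, k(cons(cons(cons(b, c), c), cons(c, cons(b, c))), cons(cons(cons(b, cons(c, b)), c), cons(c, c))))))  →  c   [R2 at ε]

Reduce t₂ = cons(cons(0, k(cons(cons(0, c), cons(c, 0)), cons(cons(c, c), cons(c, c)))), cons(b, c)):
1. cons(cons(0, k(cons(cons(0, c), cons(c, 0)), cons(cons(c, c), cons(c, c)))), cons(b, c))  →  cons(cons(0, 0), cons(b, c))   [R2 at 1.2]

no — NF(t₁) = c, NF(t₂) = cons(cons(0, 0), cons(b, c))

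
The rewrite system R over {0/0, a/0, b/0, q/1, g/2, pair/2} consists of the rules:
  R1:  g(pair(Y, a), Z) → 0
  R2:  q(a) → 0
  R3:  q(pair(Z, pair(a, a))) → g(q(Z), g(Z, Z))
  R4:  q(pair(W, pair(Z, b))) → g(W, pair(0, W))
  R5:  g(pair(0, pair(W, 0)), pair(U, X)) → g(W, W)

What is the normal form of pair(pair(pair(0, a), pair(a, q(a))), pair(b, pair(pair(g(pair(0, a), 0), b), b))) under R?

pair(pair(pair(0, a), pair(a, 0)), pair(b, pair(pair(0, b), b)))

1. pair(pair(pair(0, a), pair(a, q(a))), pair(b, pair(pair(g(pair(0, a), 0), b), b)))  →  pair(pair(pair(0, a), pair(a, 0)), pair(b, pair(pair(g(pair(0, a), 0), b), b)))   [R2 at 1.2.2]
2. pair(pair(pair(0, a), pair(a, 0)), pair(b, pair(pair(g(pair(0, a), 0), b), b)))  →  pair(pair(pair(0, a), pair(a, 0)), pair(b, pair(pair(0, b), b)))   [R1 at 2.2.1.1]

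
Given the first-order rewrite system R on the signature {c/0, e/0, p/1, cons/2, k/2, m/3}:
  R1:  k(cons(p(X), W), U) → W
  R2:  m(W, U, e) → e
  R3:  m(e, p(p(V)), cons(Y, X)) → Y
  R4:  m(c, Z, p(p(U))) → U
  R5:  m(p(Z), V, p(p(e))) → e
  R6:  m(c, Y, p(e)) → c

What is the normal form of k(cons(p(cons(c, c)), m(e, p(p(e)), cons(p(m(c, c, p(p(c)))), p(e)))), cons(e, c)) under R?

p(c)

1. k(cons(p(cons(c, c)), m(e, p(p(e)), cons(p(m(c, c, p(p(c)))), p(e)))), cons(e, c))  →  m(e, p(p(e)), cons(p(m(c, c, p(p(c)))), p(e)))   [R1 at ε]
2. m(e, p(p(e)), cons(p(m(c, c, p(p(c)))), p(e)))  →  p(m(c, c, p(p(c))))   [R3 at ε]
3. p(m(c, c, p(p(c))))  →  p(c)   [R4 at 1]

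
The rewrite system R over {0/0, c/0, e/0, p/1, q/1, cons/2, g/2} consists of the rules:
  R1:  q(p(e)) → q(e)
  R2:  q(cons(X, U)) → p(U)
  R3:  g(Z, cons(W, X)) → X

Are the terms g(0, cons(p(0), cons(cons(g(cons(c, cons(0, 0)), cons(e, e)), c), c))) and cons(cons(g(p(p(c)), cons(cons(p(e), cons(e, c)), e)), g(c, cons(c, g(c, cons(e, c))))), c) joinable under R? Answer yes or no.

Reduce t₁ = g(0, cons(p(0), cons(cons(g(cons(c, cons(0, 0)), cons(e, e)), c), c))):
1. g(0, cons(p(0), cons(cons(g(cons(c, cons(0, 0)), cons(e, e)), c), c)))  →  cons(cons(g(cons(c, cons(0, 0)), cons(e, e)), c), c)   [R3 at ε]
2. cons(cons(g(cons(c, cons(0, 0)), cons(e, e)), c), c)  →  cons(cons(e, c), c)   [R3 at 1.1]

Reduce t₂ = cons(cons(g(p(p(c)), cons(cons(p(e), cons(e, c)), e)), g(c, cons(c, g(c, cons(e, c))))), c):
1. cons(cons(g(p(p(c)), cons(cons(p(e), cons(e, c)), e)), g(c, cons(c, g(c, cons(e, c))))), c)  →  cons(cons(e, g(c, cons(c, g(c, cons(e, c))))), c)   [R3 at 1.1]
2. cons(cons(e, g(c, cons(c, g(c, cons(e, c))))), c)  →  cons(cons(e, g(c, cons(e, c))), c)   [R3 at 1.2]
3. cons(cons(e, g(c, cons(e, c))), c)  →  cons(cons(e, c), c)   [R3 at 1.2]

yes — NF(t₁) = cons(cons(e, c), c), NF(t₂) = cons(cons(e, c), c)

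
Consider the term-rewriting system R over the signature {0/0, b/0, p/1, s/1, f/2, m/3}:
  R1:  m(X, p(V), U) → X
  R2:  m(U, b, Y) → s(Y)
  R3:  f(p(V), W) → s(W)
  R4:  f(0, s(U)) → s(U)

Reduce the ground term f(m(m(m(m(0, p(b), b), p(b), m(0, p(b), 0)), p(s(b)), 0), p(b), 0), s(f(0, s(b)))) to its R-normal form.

s(s(b))

1. f(m(m(m(m(0, p(b), b), p(b), m(0, p(b), 0)), p(s(b)), 0), p(b), 0), s(f(0, s(b))))  →  f(m(m(m(0, p(b), b), p(b), m(0, p(b), 0)), p(s(b)), 0), s(f(0, s(b))))   [R1 at 1]
2. f(m(m(m(0, p(b), b), p(b), m(0, p(b), 0)), p(s(b)), 0), s(f(0, s(b))))  →  f(m(m(0, p(b), b), p(b), m(0, p(b), 0)), s(f(0, s(b))))   [R1 at 1]
3. f(m(m(0, p(b), b), p(b), m(0, p(b), 0)), s(f(0, s(b))))  →  f(m(0, p(b), b), s(f(0, s(b))))   [R1 at 1]
4. f(m(0, p(b), b), s(f(0, s(b))))  →  f(0, s(f(0, s(b))))   [R1 at 1]
5. f(0, s(f(0, s(b))))  →  s(f(0, s(b)))   [R4 at ε]
6. s(f(0, s(b)))  →  s(s(b))   [R4 at 1]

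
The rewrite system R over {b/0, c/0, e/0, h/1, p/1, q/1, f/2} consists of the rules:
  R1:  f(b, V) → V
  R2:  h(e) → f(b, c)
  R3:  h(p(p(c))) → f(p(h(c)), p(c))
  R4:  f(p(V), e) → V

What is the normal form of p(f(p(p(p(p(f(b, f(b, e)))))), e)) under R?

1. p(f(p(p(p(p(f(b, f(b, e)))))), e))  →  p(p(p(p(f(b, f(b, e))))))   [R4 at 1]
2. p(p(p(p(f(b, f(b, e))))))  →  p(p(p(p(f(b, e)))))   [R1 at 1.1.1.1]
3. p(p(p(p(f(b, e)))))  →  p(p(p(p(e))))   [R1 at 1.1.1.1]

p(p(p(p(e))))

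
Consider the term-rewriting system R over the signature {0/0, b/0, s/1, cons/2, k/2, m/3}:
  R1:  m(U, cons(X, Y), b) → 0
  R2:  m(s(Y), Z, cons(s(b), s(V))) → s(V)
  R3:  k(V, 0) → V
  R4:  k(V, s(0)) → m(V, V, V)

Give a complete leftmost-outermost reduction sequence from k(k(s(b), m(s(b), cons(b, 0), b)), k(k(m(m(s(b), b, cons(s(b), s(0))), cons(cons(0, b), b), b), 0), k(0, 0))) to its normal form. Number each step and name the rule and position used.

1. k(k(s(b), m(s(b), cons(b, 0), b)), k(k(m(m(s(b), b, cons(s(b), s(0))), cons(cons(0, b), b), b), 0), k(0, 0)))  →  k(k(s(b), 0), k(k(m(m(s(b), b, cons(s(b), s(0))), cons(cons(0, b), b), b), 0), k(0, 0)))   [R1 at 1.2]
2. k(k(s(b), 0), k(k(m(m(s(b), b, cons(s(b), s(0))), cons(cons(0, b), b), b), 0), k(0, 0)))  →  k(s(b), k(k(m(m(s(b), b, cons(s(b), s(0))), cons(cons(0, b), b), b), 0), k(0, 0)))   [R3 at 1]
3. k(s(b), k(k(m(m(s(b), b, cons(s(b), s(0))), cons(cons(0, b), b), b), 0), k(0, 0)))  →  k(s(b), k(m(m(s(b), b, cons(s(b), s(0))), cons(cons(0, b), b), b), k(0, 0)))   [R3 at 2.1]
4. k(s(b), k(m(m(s(b), b, cons(s(b), s(0))), cons(cons(0, b), b), b), k(0, 0)))  →  k(s(b), k(0, k(0, 0)))   [R1 at 2.1]
5. k(s(b), k(0, k(0, 0)))  →  k(s(b), k(0, 0))   [R3 at 2.2]
6. k(s(b), k(0, 0))  →  k(s(b), 0)   [R3 at 2]
7. k(s(b), 0)  →  s(b)   [R3 at ε]

s(b)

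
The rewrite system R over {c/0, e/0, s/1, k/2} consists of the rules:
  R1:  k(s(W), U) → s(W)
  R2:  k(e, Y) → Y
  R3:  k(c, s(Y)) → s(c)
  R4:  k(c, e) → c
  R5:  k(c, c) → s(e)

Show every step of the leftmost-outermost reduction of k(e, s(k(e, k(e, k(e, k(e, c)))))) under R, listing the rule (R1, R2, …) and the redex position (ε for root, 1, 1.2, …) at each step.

1. k(e, s(k(e, k(e, k(e, k(e, c))))))  →  s(k(e, k(e, k(e, k(e, c)))))   [R2 at ε]
2. s(k(e, k(e, k(e, k(e, c)))))  →  s(k(e, k(e, k(e, c))))   [R2 at 1]
3. s(k(e, k(e, k(e, c))))  →  s(k(e, k(e, c)))   [R2 at 1]
4. s(k(e, k(e, c)))  →  s(k(e, c))   [R2 at 1]
5. s(k(e, c))  →  s(c)   [R2 at 1]

s(c)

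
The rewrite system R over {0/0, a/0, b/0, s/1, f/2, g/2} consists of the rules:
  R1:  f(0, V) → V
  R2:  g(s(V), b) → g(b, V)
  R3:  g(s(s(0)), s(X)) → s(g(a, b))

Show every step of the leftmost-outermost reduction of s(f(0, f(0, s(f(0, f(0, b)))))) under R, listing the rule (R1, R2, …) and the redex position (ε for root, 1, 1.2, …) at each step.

s(s(b))

1. s(f(0, f(0, s(f(0, f(0, b))))))  →  s(f(0, s(f(0, f(0, b)))))   [R1 at 1]
2. s(f(0, s(f(0, f(0, b)))))  →  s(s(f(0, f(0, b))))   [R1 at 1]
3. s(s(f(0, f(0, b))))  →  s(s(f(0, b)))   [R1 at 1.1]
4. s(s(f(0, b)))  →  s(s(b))   [R1 at 1.1]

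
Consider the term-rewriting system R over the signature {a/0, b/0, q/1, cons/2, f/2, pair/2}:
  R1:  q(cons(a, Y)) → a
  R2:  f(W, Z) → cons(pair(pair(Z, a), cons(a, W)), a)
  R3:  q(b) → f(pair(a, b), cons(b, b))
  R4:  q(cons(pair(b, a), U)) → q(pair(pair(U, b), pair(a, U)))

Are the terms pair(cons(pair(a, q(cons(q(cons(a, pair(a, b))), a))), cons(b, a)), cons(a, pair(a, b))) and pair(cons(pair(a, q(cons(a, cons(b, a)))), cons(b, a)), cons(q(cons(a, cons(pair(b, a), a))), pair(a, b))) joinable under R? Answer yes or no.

yes — NF(t₁) = pair(cons(pair(a, a), cons(b, a)), cons(a, pair(a, b))), NF(t₂) = pair(cons(pair(a, a), cons(b, a)), cons(a, pair(a, b)))

Reduce t₁ = pair(cons(pair(a, q(cons(q(cons(a, pair(a, b))), a))), cons(b, a)), cons(a, pair(a, b))):
1. pair(cons(pair(a, q(cons(q(cons(a, pair(a, b))), a))), cons(b, a)), cons(a, pair(a, b)))  →  pair(cons(pair(a, q(cons(a, a))), cons(b, a)), cons(a, pair(a, b)))   [R1 at 1.1.2.1.1]
2. pair(cons(pair(a, q(cons(a, a))), cons(b, a)), cons(a, pair(a, b)))  →  pair(cons(pair(a, a), cons(b, a)), cons(a, pair(a, b)))   [R1 at 1.1.2]

Reduce t₂ = pair(cons(pair(a, q(cons(a, cons(b, a)))), cons(b, a)), cons(q(cons(a, cons(pair(b, a), a))), pair(a, b))):
1. pair(cons(pair(a, q(cons(a, cons(b, a)))), cons(b, a)), cons(q(cons(a, cons(pair(b, a), a))), pair(a, b)))  →  pair(cons(pair(a, a), cons(b, a)), cons(q(cons(a, cons(pair(b, a), a))), pair(a, b)))   [R1 at 1.1.2]
2. pair(cons(pair(a, a), cons(b, a)), cons(q(cons(a, cons(pair(b, a), a))), pair(a, b)))  →  pair(cons(pair(a, a), cons(b, a)), cons(a, pair(a, b)))   [R1 at 2.1]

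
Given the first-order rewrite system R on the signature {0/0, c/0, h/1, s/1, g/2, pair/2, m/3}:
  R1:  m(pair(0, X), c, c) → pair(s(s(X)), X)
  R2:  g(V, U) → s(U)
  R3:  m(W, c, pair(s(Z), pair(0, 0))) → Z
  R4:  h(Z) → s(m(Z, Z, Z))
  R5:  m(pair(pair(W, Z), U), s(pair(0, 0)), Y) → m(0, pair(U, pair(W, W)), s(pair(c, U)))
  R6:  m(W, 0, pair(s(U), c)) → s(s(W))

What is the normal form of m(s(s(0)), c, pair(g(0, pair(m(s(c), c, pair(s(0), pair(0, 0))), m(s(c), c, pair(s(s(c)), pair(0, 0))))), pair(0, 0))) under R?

1. m(s(s(0)), c, pair(g(0, pair(m(s(c), c, pair(s(0), pair(0, 0))), m(s(c), c, pair(s(s(c)), pair(0, 0))))), pair(0, 0)))  →  m(s(s(0)), c, pair(s(pair(m(s(c), c, pair(s(0), pair(0, 0))), m(s(c), c, pair(s(s(c)), pair(0, 0))))), pair(0, 0)))   [R2 at 3.1]
2. m(s(s(0)), c, pair(s(pair(m(s(c), c, pair(s(0), pair(0, 0))), m(s(c), c, pair(s(s(c)), pair(0, 0))))), pair(0, 0)))  →  pair(m(s(c), c, pair(s(0), pair(0, 0))), m(s(c), c, pair(s(s(c)), pair(0, 0))))   [R3 at ε]
3. pair(m(s(c), c, pair(s(0), pair(0, 0))), m(s(c), c, pair(s(s(c)), pair(0, 0))))  →  pair(0, m(s(c), c, pair(s(s(c)), pair(0, 0))))   [R3 at 1]
4. pair(0, m(s(c), c, pair(s(s(c)), pair(0, 0))))  →  pair(0, s(c))   [R3 at 2]

pair(0, s(c))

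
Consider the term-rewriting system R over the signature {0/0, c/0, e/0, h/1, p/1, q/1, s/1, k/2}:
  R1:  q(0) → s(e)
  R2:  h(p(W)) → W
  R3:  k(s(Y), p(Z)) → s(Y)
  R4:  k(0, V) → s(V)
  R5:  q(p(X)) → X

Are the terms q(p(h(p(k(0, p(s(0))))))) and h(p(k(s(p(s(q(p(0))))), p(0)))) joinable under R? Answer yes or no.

Reduce t₁ = q(p(h(p(k(0, p(s(0))))))):
1. q(p(h(p(k(0, p(s(0)))))))  →  h(p(k(0, p(s(0)))))   [R5 at ε]
2. h(p(k(0, p(s(0)))))  →  k(0, p(s(0)))   [R2 at ε]
3. k(0, p(s(0)))  →  s(p(s(0)))   [R4 at ε]

Reduce t₂ = h(p(k(s(p(s(q(p(0))))), p(0)))):
1. h(p(k(s(p(s(q(p(0))))), p(0))))  →  k(s(p(s(q(p(0))))), p(0))   [R2 at ε]
2. k(s(p(s(q(p(0))))), p(0))  →  s(p(s(q(p(0)))))   [R3 at ε]
3. s(p(s(q(p(0)))))  →  s(p(s(0)))   [R5 at 1.1.1]

yes — NF(t₁) = s(p(s(0))), NF(t₂) = s(p(s(0)))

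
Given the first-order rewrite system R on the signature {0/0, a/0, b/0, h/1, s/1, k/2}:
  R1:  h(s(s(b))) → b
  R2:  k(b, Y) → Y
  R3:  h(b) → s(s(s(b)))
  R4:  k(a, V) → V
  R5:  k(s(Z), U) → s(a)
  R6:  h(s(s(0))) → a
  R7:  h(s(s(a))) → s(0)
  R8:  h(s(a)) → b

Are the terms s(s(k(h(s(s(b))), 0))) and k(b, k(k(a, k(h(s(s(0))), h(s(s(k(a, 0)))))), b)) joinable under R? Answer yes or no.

Reduce t₁ = s(s(k(h(s(s(b))), 0))):
1. s(s(k(h(s(s(b))), 0)))  →  s(s(k(b, 0)))   [R1 at 1.1.1]
2. s(s(k(b, 0)))  →  s(s(0))   [R2 at 1.1]

Reduce t₂ = k(b, k(k(a, k(h(s(s(0))), h(s(s(k(a, 0)))))), b)):
1. k(b, k(k(a, k(h(s(s(0))), h(s(s(k(a, 0)))))), b))  →  k(k(a, k(h(s(s(0))), h(s(s(k(a, 0)))))), b)   [R2 at ε]
2. k(k(a, k(h(s(s(0))), h(s(s(k(a, 0)))))), b)  →  k(k(h(s(s(0))), h(s(s(k(a, 0))))), b)   [R4 at 1]
3. k(k(h(s(s(0))), h(s(s(k(a, 0))))), b)  →  k(k(a, h(s(s(k(a, 0))))), b)   [R6 at 1.1]
4. k(k(a, h(s(s(k(a, 0))))), b)  →  k(h(s(s(k(a, 0)))), b)   [R4 at 1]
5. k(h(s(s(k(a, 0)))), b)  →  k(h(s(s(0))), b)   [R4 at 1.1.1.1]
6. k(h(s(s(0))), b)  →  k(a, b)   [R6 at 1]
7. k(a, b)  →  b   [R4 at ε]

no — NF(t₁) = s(s(0)), NF(t₂) = b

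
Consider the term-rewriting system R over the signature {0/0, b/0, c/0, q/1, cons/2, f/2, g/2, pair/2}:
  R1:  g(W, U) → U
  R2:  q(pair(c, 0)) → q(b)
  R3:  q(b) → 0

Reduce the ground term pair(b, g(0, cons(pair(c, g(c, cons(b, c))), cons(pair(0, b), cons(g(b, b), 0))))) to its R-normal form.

1. pair(b, g(0, cons(pair(c, g(c, cons(b, c))), cons(pair(0, b), cons(g(b, b), 0)))))  →  pair(b, cons(pair(c, g(c, cons(b, c))), cons(pair(0, b), cons(g(b, b), 0))))   [R1 at 2]
2. pair(b, cons(pair(c, g(c, cons(b, c))), cons(pair(0, b), cons(g(b, b), 0))))  →  pair(b, cons(pair(c, cons(b, c)), cons(pair(0, b), cons(g(b, b), 0))))   [R1 at 2.1.2]
3. pair(b, cons(pair(c, cons(b, c)), cons(pair(0, b), cons(g(b, b), 0))))  →  pair(b, cons(pair(c, cons(b, c)), cons(pair(0, b), cons(b, 0))))   [R1 at 2.2.2.1]

pair(b, cons(pair(c, cons(b, c)), cons(pair(0, b), cons(b, 0))))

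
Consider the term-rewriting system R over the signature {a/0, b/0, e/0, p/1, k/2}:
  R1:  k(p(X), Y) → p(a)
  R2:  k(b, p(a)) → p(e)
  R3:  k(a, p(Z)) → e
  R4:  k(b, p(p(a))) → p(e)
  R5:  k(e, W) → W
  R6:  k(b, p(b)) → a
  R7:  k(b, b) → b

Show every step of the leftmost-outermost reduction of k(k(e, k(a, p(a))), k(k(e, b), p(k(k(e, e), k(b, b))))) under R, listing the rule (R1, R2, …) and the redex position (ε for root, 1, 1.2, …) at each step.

a

1. k(k(e, k(a, p(a))), k(k(e, b), p(k(k(e, e), k(b, b)))))  →  k(k(a, p(a)), k(k(e, b), p(k(k(e, e), k(b, b)))))   [R5 at 1]
2. k(k(a, p(a)), k(k(e, b), p(k(k(e, e), k(b, b)))))  →  k(e, k(k(e, b), p(k(k(e, e), k(b, b)))))   [R3 at 1]
3. k(e, k(k(e, b), p(k(k(e, e), k(b, b)))))  →  k(k(e, b), p(k(k(e, e), k(b, b))))   [R5 at ε]
4. k(k(e, b), p(k(k(e, e), k(b, b))))  →  k(b, p(k(k(e, e), k(b, b))))   [R5 at 1]
5. k(b, p(k(k(e, e), k(b, b))))  →  k(b, p(k(e, k(b, b))))   [R5 at 2.1.1]
6. k(b, p(k(e, k(b, b))))  →  k(b, p(k(b, b)))   [R5 at 2.1]
7. k(b, p(k(b, b)))  →  k(b, p(b))   [R7 at 2.1]
8. k(b, p(b))  →  a   [R6 at ε]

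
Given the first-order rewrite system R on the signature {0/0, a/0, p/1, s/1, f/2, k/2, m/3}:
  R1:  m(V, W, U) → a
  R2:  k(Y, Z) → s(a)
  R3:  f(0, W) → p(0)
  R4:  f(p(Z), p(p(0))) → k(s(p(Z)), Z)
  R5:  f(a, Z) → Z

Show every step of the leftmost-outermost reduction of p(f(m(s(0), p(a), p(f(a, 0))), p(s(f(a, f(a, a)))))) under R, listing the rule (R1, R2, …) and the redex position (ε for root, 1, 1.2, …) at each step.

1. p(f(m(s(0), p(a), p(f(a, 0))), p(s(f(a, f(a, a))))))  →  p(f(a, p(s(f(a, f(a, a))))))   [R1 at 1.1]
2. p(f(a, p(s(f(a, f(a, a))))))  →  p(p(s(f(a, f(a, a)))))   [R5 at 1]
3. p(p(s(f(a, f(a, a)))))  →  p(p(s(f(a, a))))   [R5 at 1.1.1]
4. p(p(s(f(a, a))))  →  p(p(s(a)))   [R5 at 1.1.1]

p(p(s(a)))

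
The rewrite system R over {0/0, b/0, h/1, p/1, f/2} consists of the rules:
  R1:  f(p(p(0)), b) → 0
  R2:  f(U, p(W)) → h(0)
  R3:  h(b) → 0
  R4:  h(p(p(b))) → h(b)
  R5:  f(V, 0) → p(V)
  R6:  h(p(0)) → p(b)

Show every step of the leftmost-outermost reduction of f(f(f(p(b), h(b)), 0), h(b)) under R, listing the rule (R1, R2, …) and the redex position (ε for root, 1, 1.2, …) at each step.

1. f(f(f(p(b), h(b)), 0), h(b))  →  f(p(f(p(b), h(b))), h(b))   [R5 at 1]
2. f(p(f(p(b), h(b))), h(b))  →  f(p(f(p(b), 0)), h(b))   [R3 at 1.1.2]
3. f(p(f(p(b), 0)), h(b))  →  f(p(p(p(b))), h(b))   [R5 at 1.1]
4. f(p(p(p(b))), h(b))  →  f(p(p(p(b))), 0)   [R3 at 2]
5. f(p(p(p(b))), 0)  →  p(p(p(p(b))))   [R5 at ε]

p(p(p(p(b))))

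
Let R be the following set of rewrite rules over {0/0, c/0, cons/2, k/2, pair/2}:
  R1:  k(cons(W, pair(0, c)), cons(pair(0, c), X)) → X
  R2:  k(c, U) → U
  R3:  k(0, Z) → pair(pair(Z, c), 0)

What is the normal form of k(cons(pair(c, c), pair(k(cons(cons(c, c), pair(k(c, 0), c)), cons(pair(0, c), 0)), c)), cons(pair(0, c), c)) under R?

c

1. k(cons(pair(c, c), pair(k(cons(cons(c, c), pair(k(c, 0), c)), cons(pair(0, c), 0)), c)), cons(pair(0, c), c))  →  k(cons(pair(c, c), pair(k(cons(cons(c, c), pair(0, c)), cons(pair(0, c), 0)), c)), cons(pair(0, c), c))   [R2 at 1.2.1.1.2.1]
2. k(cons(pair(c, c), pair(k(cons(cons(c, c), pair(0, c)), cons(pair(0, c), 0)), c)), cons(pair(0, c), c))  →  k(cons(pair(c, c), pair(0, c)), cons(pair(0, c), c))   [R1 at 1.2.1]
3. k(cons(pair(c, c), pair(0, c)), cons(pair(0, c), c))  →  c   [R1 at ε]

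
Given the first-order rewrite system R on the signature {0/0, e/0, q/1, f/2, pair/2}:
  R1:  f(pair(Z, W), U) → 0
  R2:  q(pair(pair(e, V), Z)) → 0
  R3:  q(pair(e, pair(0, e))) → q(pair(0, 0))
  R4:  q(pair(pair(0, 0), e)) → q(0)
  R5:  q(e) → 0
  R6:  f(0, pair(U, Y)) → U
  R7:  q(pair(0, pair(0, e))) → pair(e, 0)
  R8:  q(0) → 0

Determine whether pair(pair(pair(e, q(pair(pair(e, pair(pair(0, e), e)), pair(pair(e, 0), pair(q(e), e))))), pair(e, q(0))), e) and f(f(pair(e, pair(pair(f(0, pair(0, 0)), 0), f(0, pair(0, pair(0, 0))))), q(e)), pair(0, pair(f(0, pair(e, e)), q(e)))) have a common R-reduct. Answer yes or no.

Reduce t₁ = pair(pair(pair(e, q(pair(pair(e, pair(pair(0, e), e)), pair(pair(e, 0), pair(q(e), e))))), pair(e, q(0))), e):
1. pair(pair(pair(e, q(pair(pair(e, pair(pair(0, e), e)), pair(pair(e, 0), pair(q(e), e))))), pair(e, q(0))), e)  →  pair(pair(pair(e, 0), pair(e, q(0))), e)   [R2 at 1.1.2]
2. pair(pair(pair(e, 0), pair(e, q(0))), e)  →  pair(pair(pair(e, 0), pair(e, 0)), e)   [R8 at 1.2.2]

Reduce t₂ = f(f(pair(e, pair(pair(f(0, pair(0, 0)), 0), f(0, pair(0, pair(0, 0))))), q(e)), pair(0, pair(f(0, pair(e, e)), q(e)))):
1. f(f(pair(e, pair(pair(f(0, pair(0, 0)), 0), f(0, pair(0, pair(0, 0))))), q(e)), pair(0, pair(f(0, pair(e, e)), q(e))))  →  f(0, pair(0, pair(f(0, pair(e, e)), q(e))))   [R1 at 1]
2. f(0, pair(0, pair(f(0, pair(e, e)), q(e))))  →  0   [R6 at ε]

no — NF(t₁) = pair(pair(pair(e, 0), pair(e, 0)), e), NF(t₂) = 0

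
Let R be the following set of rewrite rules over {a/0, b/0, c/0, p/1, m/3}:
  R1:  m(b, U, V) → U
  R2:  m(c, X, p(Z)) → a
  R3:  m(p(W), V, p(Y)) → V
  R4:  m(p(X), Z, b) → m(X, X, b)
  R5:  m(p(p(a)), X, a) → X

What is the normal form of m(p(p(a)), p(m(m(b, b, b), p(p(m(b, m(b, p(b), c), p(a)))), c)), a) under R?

1. m(p(p(a)), p(m(m(b, b, b), p(p(m(b, m(b, p(b), c), p(a)))), c)), a)  →  p(m(m(b, b, b), p(p(m(b, m(b, p(b), c), p(a)))), c))   [R5 at ε]
2. p(m(m(b, b, b), p(p(m(b, m(b, p(b), c), p(a)))), c))  →  p(m(b, p(p(m(b, m(b, p(b), c), p(a)))), c))   [R1 at 1.1]
3. p(m(b, p(p(m(b, m(b, p(b), c), p(a)))), c))  →  p(p(p(m(b, m(b, p(b), c), p(a)))))   [R1 at 1]
4. p(p(p(m(b, m(b, p(b), c), p(a)))))  →  p(p(p(m(b, p(b), c))))   [R1 at 1.1.1]
5. p(p(p(m(b, p(b), c))))  →  p(p(p(p(b))))   [R1 at 1.1.1]

p(p(p(p(b))))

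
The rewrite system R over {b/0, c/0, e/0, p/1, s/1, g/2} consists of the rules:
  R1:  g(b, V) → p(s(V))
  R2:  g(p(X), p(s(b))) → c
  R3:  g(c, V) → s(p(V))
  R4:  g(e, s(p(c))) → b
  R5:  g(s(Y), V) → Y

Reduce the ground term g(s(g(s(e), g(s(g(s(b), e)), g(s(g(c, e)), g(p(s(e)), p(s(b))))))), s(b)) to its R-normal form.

e

1. g(s(g(s(e), g(s(g(s(b), e)), g(s(g(c, e)), g(p(s(e)), p(s(b))))))), s(b))  →  g(s(e), g(s(g(s(b), e)), g(s(g(c, e)), g(p(s(e)), p(s(b))))))   [R5 at ε]
2. g(s(e), g(s(g(s(b), e)), g(s(g(c, e)), g(p(s(e)), p(s(b))))))  →  e   [R5 at ε]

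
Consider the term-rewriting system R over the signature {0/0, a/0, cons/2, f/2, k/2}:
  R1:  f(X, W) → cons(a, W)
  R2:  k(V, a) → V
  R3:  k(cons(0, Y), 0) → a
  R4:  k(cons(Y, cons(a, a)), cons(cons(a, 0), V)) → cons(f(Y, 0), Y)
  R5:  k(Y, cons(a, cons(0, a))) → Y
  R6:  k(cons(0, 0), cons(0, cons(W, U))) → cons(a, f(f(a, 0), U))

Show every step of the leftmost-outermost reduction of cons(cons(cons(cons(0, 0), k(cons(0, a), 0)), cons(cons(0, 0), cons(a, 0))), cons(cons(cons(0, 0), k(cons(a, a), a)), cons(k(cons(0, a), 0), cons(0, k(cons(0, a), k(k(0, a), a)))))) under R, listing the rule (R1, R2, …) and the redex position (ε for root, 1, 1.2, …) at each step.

cons(cons(cons(cons(0, 0), a), cons(cons(0, 0), cons(a, 0))), cons(cons(cons(0, 0), cons(a, a)), cons(a, cons(0, a))))

1. cons(cons(cons(cons(0, 0), k(cons(0, a), 0)), cons(cons(0, 0), cons(a, 0))), cons(cons(cons(0, 0), k(cons(a, a), a)), cons(k(cons(0, a), 0), cons(0, k(cons(0, a), k(k(0, a), a))))))  →  cons(cons(cons(cons(0, 0), a), cons(cons(0, 0), cons(a, 0))), cons(cons(cons(0, 0), k(cons(a, a), a)), cons(k(cons(0, a), 0), cons(0, k(cons(0, a), k(k(0, a), a))))))   [R3 at 1.1.2]
2. cons(cons(cons(cons(0, 0), a), cons(cons(0, 0), cons(a, 0))), cons(cons(cons(0, 0), k(cons(a, a), a)), cons(k(cons(0, a), 0), cons(0, k(cons(0, a), k(k(0, a), a))))))  →  cons(cons(cons(cons(0, 0), a), cons(cons(0, 0), cons(a, 0))), cons(cons(cons(0, 0), cons(a, a)), cons(k(cons(0, a), 0), cons(0, k(cons(0, a), k(k(0, a), a))))))   [R2 at 2.1.2]
3. cons(cons(cons(cons(0, 0), a), cons(cons(0, 0), cons(a, 0))), cons(cons(cons(0, 0), cons(a, a)), cons(k(cons(0, a), 0), cons(0, k(cons(0, a), k(k(0, a), a))))))  →  cons(cons(cons(cons(0, 0), a), cons(cons(0, 0), cons(a, 0))), cons(cons(cons(0, 0), cons(a, a)), cons(a, cons(0, k(cons(0, a), k(k(0, a), a))))))   [R3 at 2.2.1]
4. cons(cons(cons(cons(0, 0), a), cons(cons(0, 0), cons(a, 0))), cons(cons(cons(0, 0), cons(a, a)), cons(a, cons(0, k(cons(0, a), k(k(0, a), a))))))  →  cons(cons(cons(cons(0, 0), a), cons(cons(0, 0), cons(a, 0))), cons(cons(cons(0, 0), cons(a, a)), cons(a, cons(0, k(cons(0, a), k(0, a))))))   [R2 at 2.2.2.2.2]
5. cons(cons(cons(cons(0, 0), a), cons(cons(0, 0), cons(a, 0))), cons(cons(cons(0, 0), cons(a, a)), cons(a, cons(0, k(cons(0, a), k(0, a))))))  →  cons(cons(cons(cons(0, 0), a), cons(cons(0, 0), cons(a, 0))), cons(cons(cons(0, 0), cons(a, a)), cons(a, cons(0, k(cons(0, a), 0)))))   [R2 at 2.2.2.2.2]
6. cons(cons(cons(cons(0, 0), a), cons(cons(0, 0), cons(a, 0))), cons(cons(cons(0, 0), cons(a, a)), cons(a, cons(0, k(cons(0, a), 0)))))  →  cons(cons(cons(cons(0, 0), a), cons(cons(0, 0), cons(a, 0))), cons(cons(cons(0, 0), cons(a, a)), cons(a, cons(0, a))))   [R3 at 2.2.2.2]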